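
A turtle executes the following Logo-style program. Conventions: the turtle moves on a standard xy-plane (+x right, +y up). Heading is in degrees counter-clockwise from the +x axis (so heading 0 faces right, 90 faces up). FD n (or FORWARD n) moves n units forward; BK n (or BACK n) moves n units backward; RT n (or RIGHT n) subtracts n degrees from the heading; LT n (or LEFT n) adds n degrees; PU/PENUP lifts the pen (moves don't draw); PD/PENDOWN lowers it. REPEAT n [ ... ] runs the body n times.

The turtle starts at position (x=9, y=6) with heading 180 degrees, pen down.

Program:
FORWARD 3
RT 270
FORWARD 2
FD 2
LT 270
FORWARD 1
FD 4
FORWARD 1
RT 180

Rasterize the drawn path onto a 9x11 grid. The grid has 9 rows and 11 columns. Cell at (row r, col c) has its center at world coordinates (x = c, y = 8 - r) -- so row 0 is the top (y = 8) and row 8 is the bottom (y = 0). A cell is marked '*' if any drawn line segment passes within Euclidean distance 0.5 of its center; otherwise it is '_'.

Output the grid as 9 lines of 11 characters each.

Answer: ___________
___________
______****_
______*____
______*____
______*____
*******____
___________
___________

Derivation:
Segment 0: (9,6) -> (6,6)
Segment 1: (6,6) -> (6,4)
Segment 2: (6,4) -> (6,2)
Segment 3: (6,2) -> (5,2)
Segment 4: (5,2) -> (1,2)
Segment 5: (1,2) -> (0,2)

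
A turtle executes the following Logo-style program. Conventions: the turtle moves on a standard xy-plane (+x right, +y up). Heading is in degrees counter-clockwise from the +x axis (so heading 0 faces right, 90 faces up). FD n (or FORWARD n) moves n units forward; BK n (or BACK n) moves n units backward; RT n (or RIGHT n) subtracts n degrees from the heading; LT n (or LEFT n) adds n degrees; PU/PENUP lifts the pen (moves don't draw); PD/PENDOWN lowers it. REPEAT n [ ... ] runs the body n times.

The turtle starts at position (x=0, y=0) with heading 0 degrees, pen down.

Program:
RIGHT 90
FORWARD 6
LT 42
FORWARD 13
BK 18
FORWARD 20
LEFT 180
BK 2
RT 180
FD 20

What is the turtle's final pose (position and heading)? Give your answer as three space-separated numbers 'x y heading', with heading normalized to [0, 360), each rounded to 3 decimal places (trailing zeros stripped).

Executing turtle program step by step:
Start: pos=(0,0), heading=0, pen down
RT 90: heading 0 -> 270
FD 6: (0,0) -> (0,-6) [heading=270, draw]
LT 42: heading 270 -> 312
FD 13: (0,-6) -> (8.699,-15.661) [heading=312, draw]
BK 18: (8.699,-15.661) -> (-3.346,-2.284) [heading=312, draw]
FD 20: (-3.346,-2.284) -> (10.037,-17.147) [heading=312, draw]
LT 180: heading 312 -> 132
BK 2: (10.037,-17.147) -> (11.375,-18.633) [heading=132, draw]
RT 180: heading 132 -> 312
FD 20: (11.375,-18.633) -> (24.758,-33.496) [heading=312, draw]
Final: pos=(24.758,-33.496), heading=312, 6 segment(s) drawn

Answer: 24.758 -33.496 312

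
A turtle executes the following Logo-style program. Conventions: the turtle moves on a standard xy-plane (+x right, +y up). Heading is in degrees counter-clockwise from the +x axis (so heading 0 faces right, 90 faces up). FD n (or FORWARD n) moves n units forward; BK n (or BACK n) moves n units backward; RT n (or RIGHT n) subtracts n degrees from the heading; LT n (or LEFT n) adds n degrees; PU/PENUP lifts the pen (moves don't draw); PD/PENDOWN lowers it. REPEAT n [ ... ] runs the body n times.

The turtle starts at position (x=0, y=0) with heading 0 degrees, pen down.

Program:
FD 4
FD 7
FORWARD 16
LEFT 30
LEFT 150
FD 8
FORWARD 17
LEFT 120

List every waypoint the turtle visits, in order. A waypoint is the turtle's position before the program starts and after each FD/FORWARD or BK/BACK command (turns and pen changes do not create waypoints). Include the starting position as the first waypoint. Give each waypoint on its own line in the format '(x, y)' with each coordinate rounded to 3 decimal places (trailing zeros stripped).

Executing turtle program step by step:
Start: pos=(0,0), heading=0, pen down
FD 4: (0,0) -> (4,0) [heading=0, draw]
FD 7: (4,0) -> (11,0) [heading=0, draw]
FD 16: (11,0) -> (27,0) [heading=0, draw]
LT 30: heading 0 -> 30
LT 150: heading 30 -> 180
FD 8: (27,0) -> (19,0) [heading=180, draw]
FD 17: (19,0) -> (2,0) [heading=180, draw]
LT 120: heading 180 -> 300
Final: pos=(2,0), heading=300, 5 segment(s) drawn
Waypoints (6 total):
(0, 0)
(4, 0)
(11, 0)
(27, 0)
(19, 0)
(2, 0)

Answer: (0, 0)
(4, 0)
(11, 0)
(27, 0)
(19, 0)
(2, 0)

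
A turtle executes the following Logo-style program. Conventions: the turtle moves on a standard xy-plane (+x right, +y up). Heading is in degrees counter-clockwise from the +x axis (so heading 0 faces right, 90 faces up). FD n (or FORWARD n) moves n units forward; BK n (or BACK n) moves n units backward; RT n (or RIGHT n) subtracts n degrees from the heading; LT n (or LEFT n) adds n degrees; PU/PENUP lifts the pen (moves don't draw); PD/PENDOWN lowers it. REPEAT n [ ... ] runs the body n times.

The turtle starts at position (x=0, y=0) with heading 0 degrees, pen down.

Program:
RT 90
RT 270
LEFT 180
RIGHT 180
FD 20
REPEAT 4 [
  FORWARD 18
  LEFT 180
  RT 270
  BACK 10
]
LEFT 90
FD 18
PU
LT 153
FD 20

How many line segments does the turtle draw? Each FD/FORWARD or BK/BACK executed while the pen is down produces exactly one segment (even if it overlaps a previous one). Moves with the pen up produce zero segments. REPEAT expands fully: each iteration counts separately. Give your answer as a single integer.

Answer: 10

Derivation:
Executing turtle program step by step:
Start: pos=(0,0), heading=0, pen down
RT 90: heading 0 -> 270
RT 270: heading 270 -> 0
LT 180: heading 0 -> 180
RT 180: heading 180 -> 0
FD 20: (0,0) -> (20,0) [heading=0, draw]
REPEAT 4 [
  -- iteration 1/4 --
  FD 18: (20,0) -> (38,0) [heading=0, draw]
  LT 180: heading 0 -> 180
  RT 270: heading 180 -> 270
  BK 10: (38,0) -> (38,10) [heading=270, draw]
  -- iteration 2/4 --
  FD 18: (38,10) -> (38,-8) [heading=270, draw]
  LT 180: heading 270 -> 90
  RT 270: heading 90 -> 180
  BK 10: (38,-8) -> (48,-8) [heading=180, draw]
  -- iteration 3/4 --
  FD 18: (48,-8) -> (30,-8) [heading=180, draw]
  LT 180: heading 180 -> 0
  RT 270: heading 0 -> 90
  BK 10: (30,-8) -> (30,-18) [heading=90, draw]
  -- iteration 4/4 --
  FD 18: (30,-18) -> (30,0) [heading=90, draw]
  LT 180: heading 90 -> 270
  RT 270: heading 270 -> 0
  BK 10: (30,0) -> (20,0) [heading=0, draw]
]
LT 90: heading 0 -> 90
FD 18: (20,0) -> (20,18) [heading=90, draw]
PU: pen up
LT 153: heading 90 -> 243
FD 20: (20,18) -> (10.92,0.18) [heading=243, move]
Final: pos=(10.92,0.18), heading=243, 10 segment(s) drawn
Segments drawn: 10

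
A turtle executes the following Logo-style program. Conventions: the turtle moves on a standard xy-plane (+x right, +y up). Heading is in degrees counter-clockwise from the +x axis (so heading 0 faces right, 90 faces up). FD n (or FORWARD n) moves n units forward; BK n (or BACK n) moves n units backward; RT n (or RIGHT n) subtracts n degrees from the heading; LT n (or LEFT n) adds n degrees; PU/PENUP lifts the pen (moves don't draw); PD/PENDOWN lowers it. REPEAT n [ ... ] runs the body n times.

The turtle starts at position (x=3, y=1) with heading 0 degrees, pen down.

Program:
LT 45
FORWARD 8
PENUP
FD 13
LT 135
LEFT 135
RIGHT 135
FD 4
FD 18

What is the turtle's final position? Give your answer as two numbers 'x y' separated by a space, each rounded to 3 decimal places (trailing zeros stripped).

Executing turtle program step by step:
Start: pos=(3,1), heading=0, pen down
LT 45: heading 0 -> 45
FD 8: (3,1) -> (8.657,6.657) [heading=45, draw]
PU: pen up
FD 13: (8.657,6.657) -> (17.849,15.849) [heading=45, move]
LT 135: heading 45 -> 180
LT 135: heading 180 -> 315
RT 135: heading 315 -> 180
FD 4: (17.849,15.849) -> (13.849,15.849) [heading=180, move]
FD 18: (13.849,15.849) -> (-4.151,15.849) [heading=180, move]
Final: pos=(-4.151,15.849), heading=180, 1 segment(s) drawn

Answer: -4.151 15.849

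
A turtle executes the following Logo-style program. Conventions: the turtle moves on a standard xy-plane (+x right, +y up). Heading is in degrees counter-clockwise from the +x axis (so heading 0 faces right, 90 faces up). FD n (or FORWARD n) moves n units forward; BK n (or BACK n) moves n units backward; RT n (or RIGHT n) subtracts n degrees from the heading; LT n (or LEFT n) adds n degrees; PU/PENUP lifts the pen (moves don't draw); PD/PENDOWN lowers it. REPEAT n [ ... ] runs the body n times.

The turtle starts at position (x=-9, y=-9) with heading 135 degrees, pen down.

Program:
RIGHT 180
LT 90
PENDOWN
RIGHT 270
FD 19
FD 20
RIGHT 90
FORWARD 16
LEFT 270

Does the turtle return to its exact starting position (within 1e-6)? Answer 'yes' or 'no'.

Answer: no

Derivation:
Executing turtle program step by step:
Start: pos=(-9,-9), heading=135, pen down
RT 180: heading 135 -> 315
LT 90: heading 315 -> 45
PD: pen down
RT 270: heading 45 -> 135
FD 19: (-9,-9) -> (-22.435,4.435) [heading=135, draw]
FD 20: (-22.435,4.435) -> (-36.577,18.577) [heading=135, draw]
RT 90: heading 135 -> 45
FD 16: (-36.577,18.577) -> (-25.263,29.891) [heading=45, draw]
LT 270: heading 45 -> 315
Final: pos=(-25.263,29.891), heading=315, 3 segment(s) drawn

Start position: (-9, -9)
Final position: (-25.263, 29.891)
Distance = 42.154; >= 1e-6 -> NOT closed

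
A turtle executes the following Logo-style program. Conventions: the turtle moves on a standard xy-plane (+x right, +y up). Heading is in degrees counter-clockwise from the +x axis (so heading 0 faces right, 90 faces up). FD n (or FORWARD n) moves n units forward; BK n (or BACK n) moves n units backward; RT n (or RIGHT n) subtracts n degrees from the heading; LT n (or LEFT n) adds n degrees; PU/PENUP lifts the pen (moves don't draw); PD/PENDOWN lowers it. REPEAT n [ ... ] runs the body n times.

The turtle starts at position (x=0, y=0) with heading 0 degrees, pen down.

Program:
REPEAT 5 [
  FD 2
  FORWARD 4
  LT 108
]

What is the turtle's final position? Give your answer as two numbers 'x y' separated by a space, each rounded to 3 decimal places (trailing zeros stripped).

Executing turtle program step by step:
Start: pos=(0,0), heading=0, pen down
REPEAT 5 [
  -- iteration 1/5 --
  FD 2: (0,0) -> (2,0) [heading=0, draw]
  FD 4: (2,0) -> (6,0) [heading=0, draw]
  LT 108: heading 0 -> 108
  -- iteration 2/5 --
  FD 2: (6,0) -> (5.382,1.902) [heading=108, draw]
  FD 4: (5.382,1.902) -> (4.146,5.706) [heading=108, draw]
  LT 108: heading 108 -> 216
  -- iteration 3/5 --
  FD 2: (4.146,5.706) -> (2.528,4.531) [heading=216, draw]
  FD 4: (2.528,4.531) -> (-0.708,2.18) [heading=216, draw]
  LT 108: heading 216 -> 324
  -- iteration 4/5 --
  FD 2: (-0.708,2.18) -> (0.91,1.004) [heading=324, draw]
  FD 4: (0.91,1.004) -> (4.146,-1.347) [heading=324, draw]
  LT 108: heading 324 -> 72
  -- iteration 5/5 --
  FD 2: (4.146,-1.347) -> (4.764,0.555) [heading=72, draw]
  FD 4: (4.764,0.555) -> (6,4.359) [heading=72, draw]
  LT 108: heading 72 -> 180
]
Final: pos=(6,4.359), heading=180, 10 segment(s) drawn

Answer: 6 4.359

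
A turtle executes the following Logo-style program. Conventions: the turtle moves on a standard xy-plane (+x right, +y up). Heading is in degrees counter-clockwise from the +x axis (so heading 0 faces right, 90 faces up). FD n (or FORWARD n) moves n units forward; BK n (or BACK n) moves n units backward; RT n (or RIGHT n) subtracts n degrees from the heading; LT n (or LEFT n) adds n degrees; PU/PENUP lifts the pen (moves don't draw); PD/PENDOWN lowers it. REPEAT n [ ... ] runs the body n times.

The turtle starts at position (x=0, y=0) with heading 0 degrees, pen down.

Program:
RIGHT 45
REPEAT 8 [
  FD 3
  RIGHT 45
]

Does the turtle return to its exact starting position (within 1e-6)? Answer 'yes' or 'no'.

Answer: yes

Derivation:
Executing turtle program step by step:
Start: pos=(0,0), heading=0, pen down
RT 45: heading 0 -> 315
REPEAT 8 [
  -- iteration 1/8 --
  FD 3: (0,0) -> (2.121,-2.121) [heading=315, draw]
  RT 45: heading 315 -> 270
  -- iteration 2/8 --
  FD 3: (2.121,-2.121) -> (2.121,-5.121) [heading=270, draw]
  RT 45: heading 270 -> 225
  -- iteration 3/8 --
  FD 3: (2.121,-5.121) -> (0,-7.243) [heading=225, draw]
  RT 45: heading 225 -> 180
  -- iteration 4/8 --
  FD 3: (0,-7.243) -> (-3,-7.243) [heading=180, draw]
  RT 45: heading 180 -> 135
  -- iteration 5/8 --
  FD 3: (-3,-7.243) -> (-5.121,-5.121) [heading=135, draw]
  RT 45: heading 135 -> 90
  -- iteration 6/8 --
  FD 3: (-5.121,-5.121) -> (-5.121,-2.121) [heading=90, draw]
  RT 45: heading 90 -> 45
  -- iteration 7/8 --
  FD 3: (-5.121,-2.121) -> (-3,0) [heading=45, draw]
  RT 45: heading 45 -> 0
  -- iteration 8/8 --
  FD 3: (-3,0) -> (0,0) [heading=0, draw]
  RT 45: heading 0 -> 315
]
Final: pos=(0,0), heading=315, 8 segment(s) drawn

Start position: (0, 0)
Final position: (0, 0)
Distance = 0; < 1e-6 -> CLOSED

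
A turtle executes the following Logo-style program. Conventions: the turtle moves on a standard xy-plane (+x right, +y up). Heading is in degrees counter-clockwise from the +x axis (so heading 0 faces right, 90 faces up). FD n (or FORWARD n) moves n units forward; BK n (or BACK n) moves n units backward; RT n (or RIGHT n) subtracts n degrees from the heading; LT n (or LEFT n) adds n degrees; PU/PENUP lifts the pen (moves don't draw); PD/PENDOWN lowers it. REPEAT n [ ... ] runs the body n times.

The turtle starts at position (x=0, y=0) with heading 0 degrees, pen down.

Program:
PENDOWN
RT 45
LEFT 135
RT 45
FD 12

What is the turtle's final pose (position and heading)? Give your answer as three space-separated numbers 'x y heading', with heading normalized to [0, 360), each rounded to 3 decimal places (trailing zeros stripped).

Executing turtle program step by step:
Start: pos=(0,0), heading=0, pen down
PD: pen down
RT 45: heading 0 -> 315
LT 135: heading 315 -> 90
RT 45: heading 90 -> 45
FD 12: (0,0) -> (8.485,8.485) [heading=45, draw]
Final: pos=(8.485,8.485), heading=45, 1 segment(s) drawn

Answer: 8.485 8.485 45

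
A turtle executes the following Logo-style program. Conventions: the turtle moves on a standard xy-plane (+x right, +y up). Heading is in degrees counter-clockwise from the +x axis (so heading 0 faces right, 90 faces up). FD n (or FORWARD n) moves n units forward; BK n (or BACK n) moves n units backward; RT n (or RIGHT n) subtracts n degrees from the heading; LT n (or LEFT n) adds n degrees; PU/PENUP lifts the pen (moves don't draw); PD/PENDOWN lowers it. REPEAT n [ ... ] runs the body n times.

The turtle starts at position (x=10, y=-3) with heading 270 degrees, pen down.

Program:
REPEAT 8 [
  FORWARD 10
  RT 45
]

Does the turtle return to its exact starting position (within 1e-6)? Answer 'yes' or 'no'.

Answer: yes

Derivation:
Executing turtle program step by step:
Start: pos=(10,-3), heading=270, pen down
REPEAT 8 [
  -- iteration 1/8 --
  FD 10: (10,-3) -> (10,-13) [heading=270, draw]
  RT 45: heading 270 -> 225
  -- iteration 2/8 --
  FD 10: (10,-13) -> (2.929,-20.071) [heading=225, draw]
  RT 45: heading 225 -> 180
  -- iteration 3/8 --
  FD 10: (2.929,-20.071) -> (-7.071,-20.071) [heading=180, draw]
  RT 45: heading 180 -> 135
  -- iteration 4/8 --
  FD 10: (-7.071,-20.071) -> (-14.142,-13) [heading=135, draw]
  RT 45: heading 135 -> 90
  -- iteration 5/8 --
  FD 10: (-14.142,-13) -> (-14.142,-3) [heading=90, draw]
  RT 45: heading 90 -> 45
  -- iteration 6/8 --
  FD 10: (-14.142,-3) -> (-7.071,4.071) [heading=45, draw]
  RT 45: heading 45 -> 0
  -- iteration 7/8 --
  FD 10: (-7.071,4.071) -> (2.929,4.071) [heading=0, draw]
  RT 45: heading 0 -> 315
  -- iteration 8/8 --
  FD 10: (2.929,4.071) -> (10,-3) [heading=315, draw]
  RT 45: heading 315 -> 270
]
Final: pos=(10,-3), heading=270, 8 segment(s) drawn

Start position: (10, -3)
Final position: (10, -3)
Distance = 0; < 1e-6 -> CLOSED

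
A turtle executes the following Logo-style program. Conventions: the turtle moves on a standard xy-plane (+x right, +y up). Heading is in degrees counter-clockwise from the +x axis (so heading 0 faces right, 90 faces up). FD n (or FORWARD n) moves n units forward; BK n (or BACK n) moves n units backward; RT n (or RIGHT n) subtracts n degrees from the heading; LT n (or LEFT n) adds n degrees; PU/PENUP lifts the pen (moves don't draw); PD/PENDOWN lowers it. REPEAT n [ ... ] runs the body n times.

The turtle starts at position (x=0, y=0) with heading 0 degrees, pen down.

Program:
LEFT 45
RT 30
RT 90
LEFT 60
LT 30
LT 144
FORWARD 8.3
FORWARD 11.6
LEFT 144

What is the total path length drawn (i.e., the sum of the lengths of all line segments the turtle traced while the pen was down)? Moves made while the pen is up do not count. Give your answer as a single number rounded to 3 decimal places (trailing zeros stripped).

Executing turtle program step by step:
Start: pos=(0,0), heading=0, pen down
LT 45: heading 0 -> 45
RT 30: heading 45 -> 15
RT 90: heading 15 -> 285
LT 60: heading 285 -> 345
LT 30: heading 345 -> 15
LT 144: heading 15 -> 159
FD 8.3: (0,0) -> (-7.749,2.974) [heading=159, draw]
FD 11.6: (-7.749,2.974) -> (-18.578,7.132) [heading=159, draw]
LT 144: heading 159 -> 303
Final: pos=(-18.578,7.132), heading=303, 2 segment(s) drawn

Segment lengths:
  seg 1: (0,0) -> (-7.749,2.974), length = 8.3
  seg 2: (-7.749,2.974) -> (-18.578,7.132), length = 11.6
Total = 19.9

Answer: 19.9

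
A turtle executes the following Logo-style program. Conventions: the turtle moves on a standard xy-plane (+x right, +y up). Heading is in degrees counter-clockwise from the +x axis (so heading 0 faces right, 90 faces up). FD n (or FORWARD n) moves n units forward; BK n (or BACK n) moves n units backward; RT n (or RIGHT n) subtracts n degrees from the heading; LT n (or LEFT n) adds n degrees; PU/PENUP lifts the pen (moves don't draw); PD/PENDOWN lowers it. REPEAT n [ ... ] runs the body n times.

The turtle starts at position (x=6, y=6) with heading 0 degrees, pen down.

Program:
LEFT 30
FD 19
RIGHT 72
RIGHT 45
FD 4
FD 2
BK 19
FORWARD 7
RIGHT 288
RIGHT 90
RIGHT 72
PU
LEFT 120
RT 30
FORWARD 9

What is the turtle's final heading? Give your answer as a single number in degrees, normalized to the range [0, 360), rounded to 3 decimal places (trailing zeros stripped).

Executing turtle program step by step:
Start: pos=(6,6), heading=0, pen down
LT 30: heading 0 -> 30
FD 19: (6,6) -> (22.454,15.5) [heading=30, draw]
RT 72: heading 30 -> 318
RT 45: heading 318 -> 273
FD 4: (22.454,15.5) -> (22.664,11.505) [heading=273, draw]
FD 2: (22.664,11.505) -> (22.768,9.508) [heading=273, draw]
BK 19: (22.768,9.508) -> (21.774,28.482) [heading=273, draw]
FD 7: (21.774,28.482) -> (22.14,21.492) [heading=273, draw]
RT 288: heading 273 -> 345
RT 90: heading 345 -> 255
RT 72: heading 255 -> 183
PU: pen up
LT 120: heading 183 -> 303
RT 30: heading 303 -> 273
FD 9: (22.14,21.492) -> (22.611,12.504) [heading=273, move]
Final: pos=(22.611,12.504), heading=273, 5 segment(s) drawn

Answer: 273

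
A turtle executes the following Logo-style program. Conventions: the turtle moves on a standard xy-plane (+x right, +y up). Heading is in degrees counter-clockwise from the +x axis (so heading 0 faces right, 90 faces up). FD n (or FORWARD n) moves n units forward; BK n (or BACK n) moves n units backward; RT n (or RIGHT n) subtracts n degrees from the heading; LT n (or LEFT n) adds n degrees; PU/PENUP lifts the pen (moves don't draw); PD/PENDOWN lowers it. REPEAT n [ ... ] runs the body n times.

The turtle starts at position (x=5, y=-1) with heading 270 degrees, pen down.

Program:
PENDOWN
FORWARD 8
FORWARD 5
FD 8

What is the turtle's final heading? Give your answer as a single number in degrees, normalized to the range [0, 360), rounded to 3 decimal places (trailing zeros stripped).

Executing turtle program step by step:
Start: pos=(5,-1), heading=270, pen down
PD: pen down
FD 8: (5,-1) -> (5,-9) [heading=270, draw]
FD 5: (5,-9) -> (5,-14) [heading=270, draw]
FD 8: (5,-14) -> (5,-22) [heading=270, draw]
Final: pos=(5,-22), heading=270, 3 segment(s) drawn

Answer: 270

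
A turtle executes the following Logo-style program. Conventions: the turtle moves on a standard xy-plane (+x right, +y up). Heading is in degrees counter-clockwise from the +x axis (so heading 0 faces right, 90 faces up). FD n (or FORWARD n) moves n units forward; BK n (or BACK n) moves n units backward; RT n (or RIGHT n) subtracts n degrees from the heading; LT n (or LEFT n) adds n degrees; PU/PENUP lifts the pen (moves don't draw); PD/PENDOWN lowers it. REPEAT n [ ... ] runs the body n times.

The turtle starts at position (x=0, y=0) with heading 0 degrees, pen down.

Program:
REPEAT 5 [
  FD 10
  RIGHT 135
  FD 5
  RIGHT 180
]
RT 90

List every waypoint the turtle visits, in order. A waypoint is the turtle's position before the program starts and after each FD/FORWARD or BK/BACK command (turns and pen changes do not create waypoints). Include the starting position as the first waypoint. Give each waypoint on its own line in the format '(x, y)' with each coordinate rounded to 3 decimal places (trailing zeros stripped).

Executing turtle program step by step:
Start: pos=(0,0), heading=0, pen down
REPEAT 5 [
  -- iteration 1/5 --
  FD 10: (0,0) -> (10,0) [heading=0, draw]
  RT 135: heading 0 -> 225
  FD 5: (10,0) -> (6.464,-3.536) [heading=225, draw]
  RT 180: heading 225 -> 45
  -- iteration 2/5 --
  FD 10: (6.464,-3.536) -> (13.536,3.536) [heading=45, draw]
  RT 135: heading 45 -> 270
  FD 5: (13.536,3.536) -> (13.536,-1.464) [heading=270, draw]
  RT 180: heading 270 -> 90
  -- iteration 3/5 --
  FD 10: (13.536,-1.464) -> (13.536,8.536) [heading=90, draw]
  RT 135: heading 90 -> 315
  FD 5: (13.536,8.536) -> (17.071,5) [heading=315, draw]
  RT 180: heading 315 -> 135
  -- iteration 4/5 --
  FD 10: (17.071,5) -> (10,12.071) [heading=135, draw]
  RT 135: heading 135 -> 0
  FD 5: (10,12.071) -> (15,12.071) [heading=0, draw]
  RT 180: heading 0 -> 180
  -- iteration 5/5 --
  FD 10: (15,12.071) -> (5,12.071) [heading=180, draw]
  RT 135: heading 180 -> 45
  FD 5: (5,12.071) -> (8.536,15.607) [heading=45, draw]
  RT 180: heading 45 -> 225
]
RT 90: heading 225 -> 135
Final: pos=(8.536,15.607), heading=135, 10 segment(s) drawn
Waypoints (11 total):
(0, 0)
(10, 0)
(6.464, -3.536)
(13.536, 3.536)
(13.536, -1.464)
(13.536, 8.536)
(17.071, 5)
(10, 12.071)
(15, 12.071)
(5, 12.071)
(8.536, 15.607)

Answer: (0, 0)
(10, 0)
(6.464, -3.536)
(13.536, 3.536)
(13.536, -1.464)
(13.536, 8.536)
(17.071, 5)
(10, 12.071)
(15, 12.071)
(5, 12.071)
(8.536, 15.607)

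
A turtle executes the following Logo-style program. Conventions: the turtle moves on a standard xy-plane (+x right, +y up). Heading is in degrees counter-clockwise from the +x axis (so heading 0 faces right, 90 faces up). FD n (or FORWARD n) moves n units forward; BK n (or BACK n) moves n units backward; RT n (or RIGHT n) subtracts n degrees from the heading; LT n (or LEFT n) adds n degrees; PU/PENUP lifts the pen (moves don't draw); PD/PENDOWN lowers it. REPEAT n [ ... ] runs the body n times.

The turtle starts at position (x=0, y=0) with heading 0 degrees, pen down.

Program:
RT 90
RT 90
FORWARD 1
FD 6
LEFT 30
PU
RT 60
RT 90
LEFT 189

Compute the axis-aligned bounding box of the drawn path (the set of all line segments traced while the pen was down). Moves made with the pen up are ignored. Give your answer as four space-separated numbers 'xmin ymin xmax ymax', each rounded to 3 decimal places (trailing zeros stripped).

Executing turtle program step by step:
Start: pos=(0,0), heading=0, pen down
RT 90: heading 0 -> 270
RT 90: heading 270 -> 180
FD 1: (0,0) -> (-1,0) [heading=180, draw]
FD 6: (-1,0) -> (-7,0) [heading=180, draw]
LT 30: heading 180 -> 210
PU: pen up
RT 60: heading 210 -> 150
RT 90: heading 150 -> 60
LT 189: heading 60 -> 249
Final: pos=(-7,0), heading=249, 2 segment(s) drawn

Segment endpoints: x in {-7, -1, 0}, y in {0, 0, 0}
xmin=-7, ymin=0, xmax=0, ymax=0

Answer: -7 0 0 0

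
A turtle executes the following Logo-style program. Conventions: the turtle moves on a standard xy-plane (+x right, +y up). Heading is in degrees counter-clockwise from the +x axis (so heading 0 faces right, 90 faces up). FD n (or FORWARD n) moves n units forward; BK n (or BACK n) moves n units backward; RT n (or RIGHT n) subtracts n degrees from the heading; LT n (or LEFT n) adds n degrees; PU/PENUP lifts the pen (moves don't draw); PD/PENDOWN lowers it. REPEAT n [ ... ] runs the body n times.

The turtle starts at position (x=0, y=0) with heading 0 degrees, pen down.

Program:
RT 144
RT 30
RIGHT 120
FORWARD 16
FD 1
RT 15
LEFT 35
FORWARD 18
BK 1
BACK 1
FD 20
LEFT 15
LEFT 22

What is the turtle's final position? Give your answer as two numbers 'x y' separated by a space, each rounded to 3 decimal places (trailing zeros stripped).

Answer: 9.426 51.443

Derivation:
Executing turtle program step by step:
Start: pos=(0,0), heading=0, pen down
RT 144: heading 0 -> 216
RT 30: heading 216 -> 186
RT 120: heading 186 -> 66
FD 16: (0,0) -> (6.508,14.617) [heading=66, draw]
FD 1: (6.508,14.617) -> (6.915,15.53) [heading=66, draw]
RT 15: heading 66 -> 51
LT 35: heading 51 -> 86
FD 18: (6.915,15.53) -> (8.17,33.486) [heading=86, draw]
BK 1: (8.17,33.486) -> (8.1,32.489) [heading=86, draw]
BK 1: (8.1,32.489) -> (8.031,31.491) [heading=86, draw]
FD 20: (8.031,31.491) -> (9.426,51.443) [heading=86, draw]
LT 15: heading 86 -> 101
LT 22: heading 101 -> 123
Final: pos=(9.426,51.443), heading=123, 6 segment(s) drawn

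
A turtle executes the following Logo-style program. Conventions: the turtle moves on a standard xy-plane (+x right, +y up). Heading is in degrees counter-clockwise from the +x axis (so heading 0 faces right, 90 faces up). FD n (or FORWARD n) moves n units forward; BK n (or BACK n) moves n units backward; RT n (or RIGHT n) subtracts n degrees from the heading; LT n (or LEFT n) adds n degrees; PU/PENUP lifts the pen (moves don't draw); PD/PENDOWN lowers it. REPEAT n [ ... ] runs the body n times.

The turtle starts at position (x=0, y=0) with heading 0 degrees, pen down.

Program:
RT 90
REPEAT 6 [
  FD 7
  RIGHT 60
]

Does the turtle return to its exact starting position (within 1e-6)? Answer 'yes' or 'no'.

Executing turtle program step by step:
Start: pos=(0,0), heading=0, pen down
RT 90: heading 0 -> 270
REPEAT 6 [
  -- iteration 1/6 --
  FD 7: (0,0) -> (0,-7) [heading=270, draw]
  RT 60: heading 270 -> 210
  -- iteration 2/6 --
  FD 7: (0,-7) -> (-6.062,-10.5) [heading=210, draw]
  RT 60: heading 210 -> 150
  -- iteration 3/6 --
  FD 7: (-6.062,-10.5) -> (-12.124,-7) [heading=150, draw]
  RT 60: heading 150 -> 90
  -- iteration 4/6 --
  FD 7: (-12.124,-7) -> (-12.124,0) [heading=90, draw]
  RT 60: heading 90 -> 30
  -- iteration 5/6 --
  FD 7: (-12.124,0) -> (-6.062,3.5) [heading=30, draw]
  RT 60: heading 30 -> 330
  -- iteration 6/6 --
  FD 7: (-6.062,3.5) -> (0,0) [heading=330, draw]
  RT 60: heading 330 -> 270
]
Final: pos=(0,0), heading=270, 6 segment(s) drawn

Start position: (0, 0)
Final position: (0, 0)
Distance = 0; < 1e-6 -> CLOSED

Answer: yes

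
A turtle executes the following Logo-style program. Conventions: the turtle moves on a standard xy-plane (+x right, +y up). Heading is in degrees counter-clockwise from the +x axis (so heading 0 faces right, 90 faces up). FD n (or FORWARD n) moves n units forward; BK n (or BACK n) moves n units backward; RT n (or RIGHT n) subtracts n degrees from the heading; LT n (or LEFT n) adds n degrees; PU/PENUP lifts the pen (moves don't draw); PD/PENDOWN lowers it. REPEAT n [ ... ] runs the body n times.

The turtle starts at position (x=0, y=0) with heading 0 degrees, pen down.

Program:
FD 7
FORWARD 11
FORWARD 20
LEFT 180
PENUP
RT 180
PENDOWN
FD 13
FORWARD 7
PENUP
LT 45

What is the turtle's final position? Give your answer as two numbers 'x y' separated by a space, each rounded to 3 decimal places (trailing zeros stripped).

Executing turtle program step by step:
Start: pos=(0,0), heading=0, pen down
FD 7: (0,0) -> (7,0) [heading=0, draw]
FD 11: (7,0) -> (18,0) [heading=0, draw]
FD 20: (18,0) -> (38,0) [heading=0, draw]
LT 180: heading 0 -> 180
PU: pen up
RT 180: heading 180 -> 0
PD: pen down
FD 13: (38,0) -> (51,0) [heading=0, draw]
FD 7: (51,0) -> (58,0) [heading=0, draw]
PU: pen up
LT 45: heading 0 -> 45
Final: pos=(58,0), heading=45, 5 segment(s) drawn

Answer: 58 0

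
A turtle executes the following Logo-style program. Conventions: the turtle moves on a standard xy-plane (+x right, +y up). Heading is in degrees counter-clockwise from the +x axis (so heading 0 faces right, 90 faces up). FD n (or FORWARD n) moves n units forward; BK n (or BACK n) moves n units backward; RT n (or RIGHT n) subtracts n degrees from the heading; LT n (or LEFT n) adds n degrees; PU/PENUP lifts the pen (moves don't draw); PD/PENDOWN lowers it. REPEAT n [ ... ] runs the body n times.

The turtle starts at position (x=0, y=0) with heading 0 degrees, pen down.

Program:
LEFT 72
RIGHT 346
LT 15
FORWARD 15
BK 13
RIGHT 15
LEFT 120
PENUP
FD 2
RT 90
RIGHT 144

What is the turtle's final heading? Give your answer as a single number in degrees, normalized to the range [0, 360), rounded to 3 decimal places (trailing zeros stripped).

Executing turtle program step by step:
Start: pos=(0,0), heading=0, pen down
LT 72: heading 0 -> 72
RT 346: heading 72 -> 86
LT 15: heading 86 -> 101
FD 15: (0,0) -> (-2.862,14.724) [heading=101, draw]
BK 13: (-2.862,14.724) -> (-0.382,1.963) [heading=101, draw]
RT 15: heading 101 -> 86
LT 120: heading 86 -> 206
PU: pen up
FD 2: (-0.382,1.963) -> (-2.179,1.087) [heading=206, move]
RT 90: heading 206 -> 116
RT 144: heading 116 -> 332
Final: pos=(-2.179,1.087), heading=332, 2 segment(s) drawn

Answer: 332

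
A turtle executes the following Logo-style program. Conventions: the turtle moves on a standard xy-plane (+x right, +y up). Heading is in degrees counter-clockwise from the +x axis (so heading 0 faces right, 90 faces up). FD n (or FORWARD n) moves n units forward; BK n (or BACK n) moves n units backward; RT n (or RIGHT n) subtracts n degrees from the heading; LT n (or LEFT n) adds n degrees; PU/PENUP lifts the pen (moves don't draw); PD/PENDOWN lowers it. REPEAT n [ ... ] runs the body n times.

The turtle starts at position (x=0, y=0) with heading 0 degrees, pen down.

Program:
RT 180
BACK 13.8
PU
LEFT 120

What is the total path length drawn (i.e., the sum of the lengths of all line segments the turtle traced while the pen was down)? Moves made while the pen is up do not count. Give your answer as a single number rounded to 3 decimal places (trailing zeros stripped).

Answer: 13.8

Derivation:
Executing turtle program step by step:
Start: pos=(0,0), heading=0, pen down
RT 180: heading 0 -> 180
BK 13.8: (0,0) -> (13.8,0) [heading=180, draw]
PU: pen up
LT 120: heading 180 -> 300
Final: pos=(13.8,0), heading=300, 1 segment(s) drawn

Segment lengths:
  seg 1: (0,0) -> (13.8,0), length = 13.8
Total = 13.8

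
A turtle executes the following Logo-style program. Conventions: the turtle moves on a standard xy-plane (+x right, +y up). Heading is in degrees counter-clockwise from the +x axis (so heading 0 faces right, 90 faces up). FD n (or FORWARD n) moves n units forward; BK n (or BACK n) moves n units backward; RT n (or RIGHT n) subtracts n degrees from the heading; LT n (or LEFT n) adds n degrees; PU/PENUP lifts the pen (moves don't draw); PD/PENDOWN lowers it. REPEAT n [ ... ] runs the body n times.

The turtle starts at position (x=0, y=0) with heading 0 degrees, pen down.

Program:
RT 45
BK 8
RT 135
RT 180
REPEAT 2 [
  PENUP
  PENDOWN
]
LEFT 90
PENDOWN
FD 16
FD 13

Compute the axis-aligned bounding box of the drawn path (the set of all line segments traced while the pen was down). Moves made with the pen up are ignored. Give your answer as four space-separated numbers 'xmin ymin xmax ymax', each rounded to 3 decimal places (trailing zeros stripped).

Executing turtle program step by step:
Start: pos=(0,0), heading=0, pen down
RT 45: heading 0 -> 315
BK 8: (0,0) -> (-5.657,5.657) [heading=315, draw]
RT 135: heading 315 -> 180
RT 180: heading 180 -> 0
REPEAT 2 [
  -- iteration 1/2 --
  PU: pen up
  PD: pen down
  -- iteration 2/2 --
  PU: pen up
  PD: pen down
]
LT 90: heading 0 -> 90
PD: pen down
FD 16: (-5.657,5.657) -> (-5.657,21.657) [heading=90, draw]
FD 13: (-5.657,21.657) -> (-5.657,34.657) [heading=90, draw]
Final: pos=(-5.657,34.657), heading=90, 3 segment(s) drawn

Segment endpoints: x in {-5.657, -5.657, -5.657, 0}, y in {0, 5.657, 21.657, 34.657}
xmin=-5.657, ymin=0, xmax=0, ymax=34.657

Answer: -5.657 0 0 34.657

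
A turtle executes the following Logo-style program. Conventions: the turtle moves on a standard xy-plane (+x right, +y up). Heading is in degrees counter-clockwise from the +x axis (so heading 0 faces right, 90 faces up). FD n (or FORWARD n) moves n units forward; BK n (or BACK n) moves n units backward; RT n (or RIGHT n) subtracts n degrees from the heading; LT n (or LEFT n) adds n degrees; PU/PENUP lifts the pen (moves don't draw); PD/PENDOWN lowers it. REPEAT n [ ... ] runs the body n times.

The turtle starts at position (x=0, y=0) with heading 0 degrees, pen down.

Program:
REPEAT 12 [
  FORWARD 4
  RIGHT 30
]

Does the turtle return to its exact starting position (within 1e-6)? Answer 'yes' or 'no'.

Executing turtle program step by step:
Start: pos=(0,0), heading=0, pen down
REPEAT 12 [
  -- iteration 1/12 --
  FD 4: (0,0) -> (4,0) [heading=0, draw]
  RT 30: heading 0 -> 330
  -- iteration 2/12 --
  FD 4: (4,0) -> (7.464,-2) [heading=330, draw]
  RT 30: heading 330 -> 300
  -- iteration 3/12 --
  FD 4: (7.464,-2) -> (9.464,-5.464) [heading=300, draw]
  RT 30: heading 300 -> 270
  -- iteration 4/12 --
  FD 4: (9.464,-5.464) -> (9.464,-9.464) [heading=270, draw]
  RT 30: heading 270 -> 240
  -- iteration 5/12 --
  FD 4: (9.464,-9.464) -> (7.464,-12.928) [heading=240, draw]
  RT 30: heading 240 -> 210
  -- iteration 6/12 --
  FD 4: (7.464,-12.928) -> (4,-14.928) [heading=210, draw]
  RT 30: heading 210 -> 180
  -- iteration 7/12 --
  FD 4: (4,-14.928) -> (0,-14.928) [heading=180, draw]
  RT 30: heading 180 -> 150
  -- iteration 8/12 --
  FD 4: (0,-14.928) -> (-3.464,-12.928) [heading=150, draw]
  RT 30: heading 150 -> 120
  -- iteration 9/12 --
  FD 4: (-3.464,-12.928) -> (-5.464,-9.464) [heading=120, draw]
  RT 30: heading 120 -> 90
  -- iteration 10/12 --
  FD 4: (-5.464,-9.464) -> (-5.464,-5.464) [heading=90, draw]
  RT 30: heading 90 -> 60
  -- iteration 11/12 --
  FD 4: (-5.464,-5.464) -> (-3.464,-2) [heading=60, draw]
  RT 30: heading 60 -> 30
  -- iteration 12/12 --
  FD 4: (-3.464,-2) -> (0,0) [heading=30, draw]
  RT 30: heading 30 -> 0
]
Final: pos=(0,0), heading=0, 12 segment(s) drawn

Start position: (0, 0)
Final position: (0, 0)
Distance = 0; < 1e-6 -> CLOSED

Answer: yes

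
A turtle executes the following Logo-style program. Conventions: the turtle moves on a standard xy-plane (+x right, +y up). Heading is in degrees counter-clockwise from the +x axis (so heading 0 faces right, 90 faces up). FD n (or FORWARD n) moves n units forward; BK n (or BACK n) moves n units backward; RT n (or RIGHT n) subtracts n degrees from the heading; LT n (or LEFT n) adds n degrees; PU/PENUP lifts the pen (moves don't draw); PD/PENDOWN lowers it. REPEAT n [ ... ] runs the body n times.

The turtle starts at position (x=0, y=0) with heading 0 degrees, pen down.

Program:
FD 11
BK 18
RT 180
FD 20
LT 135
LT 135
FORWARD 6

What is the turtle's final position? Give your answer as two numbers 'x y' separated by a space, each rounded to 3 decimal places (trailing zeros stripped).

Answer: -27 6

Derivation:
Executing turtle program step by step:
Start: pos=(0,0), heading=0, pen down
FD 11: (0,0) -> (11,0) [heading=0, draw]
BK 18: (11,0) -> (-7,0) [heading=0, draw]
RT 180: heading 0 -> 180
FD 20: (-7,0) -> (-27,0) [heading=180, draw]
LT 135: heading 180 -> 315
LT 135: heading 315 -> 90
FD 6: (-27,0) -> (-27,6) [heading=90, draw]
Final: pos=(-27,6), heading=90, 4 segment(s) drawn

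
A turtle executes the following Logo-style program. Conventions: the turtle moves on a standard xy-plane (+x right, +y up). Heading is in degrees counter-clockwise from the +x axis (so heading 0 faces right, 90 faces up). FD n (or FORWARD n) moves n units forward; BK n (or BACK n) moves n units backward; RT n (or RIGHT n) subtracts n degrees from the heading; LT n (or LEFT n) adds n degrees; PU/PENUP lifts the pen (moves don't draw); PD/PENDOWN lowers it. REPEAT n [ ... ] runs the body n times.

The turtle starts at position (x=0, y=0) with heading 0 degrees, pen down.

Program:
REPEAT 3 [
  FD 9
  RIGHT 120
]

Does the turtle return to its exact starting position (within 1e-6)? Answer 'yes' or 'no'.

Answer: yes

Derivation:
Executing turtle program step by step:
Start: pos=(0,0), heading=0, pen down
REPEAT 3 [
  -- iteration 1/3 --
  FD 9: (0,0) -> (9,0) [heading=0, draw]
  RT 120: heading 0 -> 240
  -- iteration 2/3 --
  FD 9: (9,0) -> (4.5,-7.794) [heading=240, draw]
  RT 120: heading 240 -> 120
  -- iteration 3/3 --
  FD 9: (4.5,-7.794) -> (0,0) [heading=120, draw]
  RT 120: heading 120 -> 0
]
Final: pos=(0,0), heading=0, 3 segment(s) drawn

Start position: (0, 0)
Final position: (0, 0)
Distance = 0; < 1e-6 -> CLOSED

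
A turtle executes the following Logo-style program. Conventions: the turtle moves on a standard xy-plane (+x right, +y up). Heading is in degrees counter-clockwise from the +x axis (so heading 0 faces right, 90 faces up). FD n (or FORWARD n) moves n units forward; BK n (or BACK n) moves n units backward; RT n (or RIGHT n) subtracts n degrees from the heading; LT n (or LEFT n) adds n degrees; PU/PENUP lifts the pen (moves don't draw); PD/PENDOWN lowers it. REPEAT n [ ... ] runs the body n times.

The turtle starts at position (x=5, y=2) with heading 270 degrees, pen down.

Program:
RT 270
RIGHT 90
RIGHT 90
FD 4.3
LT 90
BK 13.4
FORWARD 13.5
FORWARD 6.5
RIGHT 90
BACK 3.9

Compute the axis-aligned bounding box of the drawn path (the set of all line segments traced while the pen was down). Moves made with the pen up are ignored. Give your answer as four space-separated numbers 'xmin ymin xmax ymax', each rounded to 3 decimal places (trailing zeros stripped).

Answer: 0.7 -4.6 5 15.4

Derivation:
Executing turtle program step by step:
Start: pos=(5,2), heading=270, pen down
RT 270: heading 270 -> 0
RT 90: heading 0 -> 270
RT 90: heading 270 -> 180
FD 4.3: (5,2) -> (0.7,2) [heading=180, draw]
LT 90: heading 180 -> 270
BK 13.4: (0.7,2) -> (0.7,15.4) [heading=270, draw]
FD 13.5: (0.7,15.4) -> (0.7,1.9) [heading=270, draw]
FD 6.5: (0.7,1.9) -> (0.7,-4.6) [heading=270, draw]
RT 90: heading 270 -> 180
BK 3.9: (0.7,-4.6) -> (4.6,-4.6) [heading=180, draw]
Final: pos=(4.6,-4.6), heading=180, 5 segment(s) drawn

Segment endpoints: x in {0.7, 0.7, 0.7, 4.6, 5}, y in {-4.6, -4.6, 1.9, 2, 2, 15.4}
xmin=0.7, ymin=-4.6, xmax=5, ymax=15.4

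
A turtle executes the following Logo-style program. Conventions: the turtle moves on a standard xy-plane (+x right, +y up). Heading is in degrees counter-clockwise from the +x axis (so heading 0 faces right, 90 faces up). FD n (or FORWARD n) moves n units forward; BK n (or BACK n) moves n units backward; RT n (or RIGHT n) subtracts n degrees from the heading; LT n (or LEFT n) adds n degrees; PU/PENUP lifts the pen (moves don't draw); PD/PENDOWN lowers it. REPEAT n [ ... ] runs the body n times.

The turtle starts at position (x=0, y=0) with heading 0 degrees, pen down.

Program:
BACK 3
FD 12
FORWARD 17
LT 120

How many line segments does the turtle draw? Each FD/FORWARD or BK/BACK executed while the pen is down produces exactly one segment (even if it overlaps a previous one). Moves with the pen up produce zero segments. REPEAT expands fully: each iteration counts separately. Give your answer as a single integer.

Answer: 3

Derivation:
Executing turtle program step by step:
Start: pos=(0,0), heading=0, pen down
BK 3: (0,0) -> (-3,0) [heading=0, draw]
FD 12: (-3,0) -> (9,0) [heading=0, draw]
FD 17: (9,0) -> (26,0) [heading=0, draw]
LT 120: heading 0 -> 120
Final: pos=(26,0), heading=120, 3 segment(s) drawn
Segments drawn: 3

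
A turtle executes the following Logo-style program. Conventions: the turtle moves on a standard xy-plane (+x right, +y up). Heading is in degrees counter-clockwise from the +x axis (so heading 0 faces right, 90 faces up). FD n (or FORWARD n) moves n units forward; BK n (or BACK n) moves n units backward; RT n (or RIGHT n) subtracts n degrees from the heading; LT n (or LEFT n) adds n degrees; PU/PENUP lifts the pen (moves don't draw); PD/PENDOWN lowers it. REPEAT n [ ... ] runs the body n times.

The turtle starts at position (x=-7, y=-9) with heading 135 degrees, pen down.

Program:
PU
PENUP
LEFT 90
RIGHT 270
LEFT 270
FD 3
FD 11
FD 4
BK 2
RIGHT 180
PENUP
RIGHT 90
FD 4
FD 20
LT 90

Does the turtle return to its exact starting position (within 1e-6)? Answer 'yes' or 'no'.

Answer: no

Derivation:
Executing turtle program step by step:
Start: pos=(-7,-9), heading=135, pen down
PU: pen up
PU: pen up
LT 90: heading 135 -> 225
RT 270: heading 225 -> 315
LT 270: heading 315 -> 225
FD 3: (-7,-9) -> (-9.121,-11.121) [heading=225, move]
FD 11: (-9.121,-11.121) -> (-16.899,-18.899) [heading=225, move]
FD 4: (-16.899,-18.899) -> (-19.728,-21.728) [heading=225, move]
BK 2: (-19.728,-21.728) -> (-18.314,-20.314) [heading=225, move]
RT 180: heading 225 -> 45
PU: pen up
RT 90: heading 45 -> 315
FD 4: (-18.314,-20.314) -> (-15.485,-23.142) [heading=315, move]
FD 20: (-15.485,-23.142) -> (-1.343,-37.284) [heading=315, move]
LT 90: heading 315 -> 45
Final: pos=(-1.343,-37.284), heading=45, 0 segment(s) drawn

Start position: (-7, -9)
Final position: (-1.343, -37.284)
Distance = 28.844; >= 1e-6 -> NOT closed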